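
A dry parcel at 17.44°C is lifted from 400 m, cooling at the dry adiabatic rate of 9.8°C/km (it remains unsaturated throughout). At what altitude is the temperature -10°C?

3200 m

Height above start = (17.44 − (-10)) / 9.8 = 2.8 km
Altitude = 400 m + 2800 m = 3200 m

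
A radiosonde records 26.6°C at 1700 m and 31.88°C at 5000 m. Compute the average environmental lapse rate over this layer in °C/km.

-1.6°C/km

Γ = −ΔT/Δz = (26.6 − 31.88) / (5000 − 1700) m
  = -5.28°C / 3.3 km = -1.6°C/km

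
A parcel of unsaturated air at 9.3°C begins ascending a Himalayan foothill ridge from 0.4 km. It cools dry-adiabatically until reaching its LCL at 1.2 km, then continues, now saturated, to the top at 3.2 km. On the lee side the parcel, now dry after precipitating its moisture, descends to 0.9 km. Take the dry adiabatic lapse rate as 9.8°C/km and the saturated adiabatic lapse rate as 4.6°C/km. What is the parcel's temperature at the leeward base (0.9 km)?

Dry to 1200 m: -9.8 × 0.8 km = -7.84°C, so T = 1.46°C.
Saturated to 3200 m: -4.6 × 2 km = -9.2°C, so T = -7.74°C.
Dry descent to 900 m: +9.8 × 2.3 km = +22.54°C, so T = 14.8°C.

14.8°C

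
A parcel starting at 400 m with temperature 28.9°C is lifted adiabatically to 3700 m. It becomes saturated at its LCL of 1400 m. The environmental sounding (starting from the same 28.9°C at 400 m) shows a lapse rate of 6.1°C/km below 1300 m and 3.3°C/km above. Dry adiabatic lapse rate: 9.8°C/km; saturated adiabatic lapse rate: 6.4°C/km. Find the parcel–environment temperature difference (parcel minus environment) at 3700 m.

Parcel:
  From 400 m to 1400 m (dry): cools by 9.8 × 1 = 9.8°C, giving 19.1°C.
  From 1400 m to 3700 m (saturated): cools by 6.4 × 2.3 = 14.72°C, giving 4.38°C.
Environment:
  From 400 m to 1300 m (environment, lower layer): cools by 6.1 × 0.9 = 5.49°C, giving 23.41°C.
  From 1300 m to 3700 m (environment, upper layer): cools by 3.3 × 2.4 = 7.92°C, giving 15.49°C.
T_parcel − T_env = 4.38 − 15.49 = -11.11°C

-11.11°C (parcel cooler than environment)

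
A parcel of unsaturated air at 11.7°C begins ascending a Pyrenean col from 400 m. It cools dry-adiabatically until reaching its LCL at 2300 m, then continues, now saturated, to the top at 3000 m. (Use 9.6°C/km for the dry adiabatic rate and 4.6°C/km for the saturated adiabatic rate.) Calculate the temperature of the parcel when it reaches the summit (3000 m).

-9.76°C

Dry to 2300 m: -9.6 × 1.9 km = -18.24°C, so T = -6.54°C.
Saturated to 3000 m: -4.6 × 0.7 km = -3.22°C, so T = -9.76°C.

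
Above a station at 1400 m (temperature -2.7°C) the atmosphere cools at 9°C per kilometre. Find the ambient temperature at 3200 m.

From 1400 m to 3200 m (environmental): cools by 9 × 1.8 = 16.2°C, giving -18.9°C.

-18.9°C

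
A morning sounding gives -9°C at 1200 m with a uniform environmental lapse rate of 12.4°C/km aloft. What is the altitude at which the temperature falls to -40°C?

3700 m

Height above start = (-9 − (-40)) / 12.4 = 2.5 km
Altitude = 1200 m + 2500 m = 3700 m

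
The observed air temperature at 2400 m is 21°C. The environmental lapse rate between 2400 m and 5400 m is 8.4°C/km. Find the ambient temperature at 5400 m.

2400 → 5400 m (environmental, 8.4°C/km): ΔT = -8.4 × 3 = -25.2°C → T = -4.2°C

-4.2°C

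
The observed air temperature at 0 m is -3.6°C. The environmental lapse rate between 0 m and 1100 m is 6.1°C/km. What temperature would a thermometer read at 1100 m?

-10.31°C

0–1100 m, environmental: Δz = 1.1 km ⇒ ΔT = -6.71°C; T = -10.31°C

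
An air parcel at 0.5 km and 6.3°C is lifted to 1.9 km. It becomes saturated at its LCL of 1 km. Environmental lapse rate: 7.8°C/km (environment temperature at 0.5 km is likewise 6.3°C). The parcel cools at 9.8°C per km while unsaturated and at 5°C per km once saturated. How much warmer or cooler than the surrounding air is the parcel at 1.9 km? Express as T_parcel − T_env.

Parcel:
  From 500 m to 1000 m (dry): cools by 9.8 × 0.5 = 4.9°C, giving 1.4°C.
  From 1000 m to 1900 m (saturated): cools by 5 × 0.9 = 4.5°C, giving -3.1°C.
Environment:
  From 500 m to 1900 m (environment): cools by 7.8 × 1.4 = 10.92°C, giving -4.62°C.
T_parcel − T_env = -3.1 − (-4.62) = +1.52°C

+1.52°C (parcel warmer than environment)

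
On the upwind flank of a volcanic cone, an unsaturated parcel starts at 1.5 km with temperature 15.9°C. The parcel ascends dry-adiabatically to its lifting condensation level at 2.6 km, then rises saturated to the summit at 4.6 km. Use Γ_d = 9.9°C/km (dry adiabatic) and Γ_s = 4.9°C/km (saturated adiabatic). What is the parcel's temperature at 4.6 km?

1500 → 2600 m (dry, 9.9°C/km): ΔT = -9.9 × 1.1 = -10.89°C → T = 5.01°C
2600 → 4600 m (saturated, 4.9°C/km): ΔT = -4.9 × 2 = -9.8°C → T = -4.79°C

-4.79°C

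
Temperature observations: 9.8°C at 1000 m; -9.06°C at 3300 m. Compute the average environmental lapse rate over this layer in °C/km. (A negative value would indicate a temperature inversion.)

8.2°C/km

Γ = −ΔT/Δz = (9.8 − (-9.06)) / (3300 − 1000) m
  = 18.86°C / 2.3 km = 8.2°C/km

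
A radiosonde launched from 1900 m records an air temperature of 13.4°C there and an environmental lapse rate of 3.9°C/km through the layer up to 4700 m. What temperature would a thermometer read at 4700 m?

2.48°C

Environmental to 4700 m: -3.9 × 2.8 km = -10.92°C, so T = 2.48°C.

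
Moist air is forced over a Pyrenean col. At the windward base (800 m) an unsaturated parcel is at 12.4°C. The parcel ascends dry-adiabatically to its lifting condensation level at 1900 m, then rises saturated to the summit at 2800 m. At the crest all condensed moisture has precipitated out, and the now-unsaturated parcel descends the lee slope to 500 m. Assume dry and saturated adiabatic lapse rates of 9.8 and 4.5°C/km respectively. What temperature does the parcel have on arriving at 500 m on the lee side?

Dry to 1900 m: -9.8 × 1.1 km = -10.78°C, so T = 1.62°C.
Saturated to 2800 m: -4.5 × 0.9 km = -4.05°C, so T = -2.43°C.
Dry descent to 500 m: +9.8 × 2.3 km = +22.54°C, so T = 20.11°C.

20.11°C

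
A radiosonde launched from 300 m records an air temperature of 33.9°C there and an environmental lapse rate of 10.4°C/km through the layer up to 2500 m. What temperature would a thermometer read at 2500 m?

300 → 2500 m (environmental, 10.4°C/km): ΔT = -10.4 × 2.2 = -22.88°C → T = 11.02°C

11.02°C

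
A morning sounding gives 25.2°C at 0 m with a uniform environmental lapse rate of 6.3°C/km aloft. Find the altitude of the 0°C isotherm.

Height above start = (25.2 − 0) / 6.3 = 4 km
Altitude = 0 m + 4000 m = 4000 m

4000 m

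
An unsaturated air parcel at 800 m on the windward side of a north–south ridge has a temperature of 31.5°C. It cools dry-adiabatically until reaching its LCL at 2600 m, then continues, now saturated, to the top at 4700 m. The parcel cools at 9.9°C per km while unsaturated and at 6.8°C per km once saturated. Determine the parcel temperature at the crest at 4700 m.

-0.6°C

800–2600 m, dry: Δz = 1.8 km ⇒ ΔT = -17.82°C; T = 13.68°C
2600–4700 m, saturated: Δz = 2.1 km ⇒ ΔT = -14.28°C; T = -0.6°C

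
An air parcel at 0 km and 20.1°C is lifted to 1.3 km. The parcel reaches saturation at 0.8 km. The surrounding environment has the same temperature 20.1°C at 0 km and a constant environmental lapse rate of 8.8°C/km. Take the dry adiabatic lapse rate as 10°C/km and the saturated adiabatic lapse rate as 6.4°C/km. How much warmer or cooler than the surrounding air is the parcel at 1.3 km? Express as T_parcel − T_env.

Parcel:
  From 0 m to 800 m (dry): cools by 10 × 0.8 = 8°C, giving 12.1°C.
  From 800 m to 1300 m (saturated): cools by 6.4 × 0.5 = 3.2°C, giving 8.9°C.
Environment:
  From 0 m to 1300 m (environment): cools by 8.8 × 1.3 = 11.44°C, giving 8.66°C.
T_parcel − T_env = 8.9 − 8.66 = +0.24°C

+0.24°C (parcel warmer than environment)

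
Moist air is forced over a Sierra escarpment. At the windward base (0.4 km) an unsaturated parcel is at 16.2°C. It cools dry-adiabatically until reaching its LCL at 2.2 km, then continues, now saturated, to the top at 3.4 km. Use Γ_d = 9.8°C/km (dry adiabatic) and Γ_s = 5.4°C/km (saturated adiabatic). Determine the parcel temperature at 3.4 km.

400 → 2200 m (dry, 9.8°C/km): ΔT = -9.8 × 1.8 = -17.64°C → T = -1.44°C
2200 → 3400 m (saturated, 5.4°C/km): ΔT = -5.4 × 1.2 = -6.48°C → T = -7.92°C

-7.92°C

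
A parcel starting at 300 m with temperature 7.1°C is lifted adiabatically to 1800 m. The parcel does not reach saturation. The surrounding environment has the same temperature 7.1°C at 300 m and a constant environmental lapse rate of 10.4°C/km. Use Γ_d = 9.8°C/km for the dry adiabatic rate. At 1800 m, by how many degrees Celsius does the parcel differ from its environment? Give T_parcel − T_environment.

Parcel:
  Dry to 1800 m: -9.8 × 1.5 km = -14.7°C, so T = -7.6°C.
Environment:
  Environment to 1800 m: -10.4 × 1.5 km = -15.6°C, so T = -8.5°C.
T_parcel − T_env = -7.6 − (-8.5) = +0.9°C

+0.9°C (parcel warmer than environment)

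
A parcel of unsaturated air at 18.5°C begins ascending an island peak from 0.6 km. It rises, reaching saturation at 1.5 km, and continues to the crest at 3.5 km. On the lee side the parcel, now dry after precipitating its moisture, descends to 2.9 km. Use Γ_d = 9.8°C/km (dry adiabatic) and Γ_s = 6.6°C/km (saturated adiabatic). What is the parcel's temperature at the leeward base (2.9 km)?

From 600 m to 1500 m (dry): cools by 9.8 × 0.9 = 8.82°C, giving 9.68°C.
From 1500 m to 3500 m (saturated): cools by 6.6 × 2 = 13.2°C, giving -3.52°C.
From 3500 m to 2900 m (dry descent): warms by 9.8 × 0.6 = 5.88°C, giving 2.36°C.

2.36°C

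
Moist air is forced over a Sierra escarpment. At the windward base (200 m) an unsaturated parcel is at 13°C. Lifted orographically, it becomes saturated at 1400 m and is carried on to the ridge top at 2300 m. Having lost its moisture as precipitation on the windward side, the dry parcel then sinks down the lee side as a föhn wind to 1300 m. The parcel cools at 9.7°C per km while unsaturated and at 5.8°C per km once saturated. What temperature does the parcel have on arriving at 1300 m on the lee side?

5.84°C

Dry to 1400 m: -9.7 × 1.2 km = -11.64°C, so T = 1.36°C.
Saturated to 2300 m: -5.8 × 0.9 km = -5.22°C, so T = -3.86°C.
Dry descent to 1300 m: +9.7 × 1 km = +9.7°C, so T = 5.84°C.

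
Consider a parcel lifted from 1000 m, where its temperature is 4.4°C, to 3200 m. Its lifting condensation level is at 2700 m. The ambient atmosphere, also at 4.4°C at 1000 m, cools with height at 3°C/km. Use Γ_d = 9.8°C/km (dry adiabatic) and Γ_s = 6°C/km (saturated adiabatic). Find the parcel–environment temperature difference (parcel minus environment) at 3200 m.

-13.06°C (parcel cooler than environment)

Parcel:
  From 1000 m to 2700 m (dry): cools by 9.8 × 1.7 = 16.66°C, giving -12.26°C.
  From 2700 m to 3200 m (saturated): cools by 6 × 0.5 = 3°C, giving -15.26°C.
Environment:
  From 1000 m to 3200 m (environment): cools by 3 × 2.2 = 6.6°C, giving -2.2°C.
T_parcel − T_env = -15.26 − (-2.2) = -13.06°C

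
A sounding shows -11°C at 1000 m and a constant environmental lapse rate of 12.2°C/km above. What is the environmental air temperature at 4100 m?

-48.82°C

From 1000 m to 4100 m (environmental): cools by 12.2 × 3.1 = 37.82°C, giving -48.82°C.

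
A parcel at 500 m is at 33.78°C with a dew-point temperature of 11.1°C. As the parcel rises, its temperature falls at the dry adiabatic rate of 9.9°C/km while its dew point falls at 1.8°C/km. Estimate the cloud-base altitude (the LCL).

3300 m

T and T_d converge at 9.9 − 1.8 = 8.1°C per km
Height above start = (33.78 − 11.1) / 8.1 = 2.8 km
LCL altitude = 500 m + 2800 m = 3300 m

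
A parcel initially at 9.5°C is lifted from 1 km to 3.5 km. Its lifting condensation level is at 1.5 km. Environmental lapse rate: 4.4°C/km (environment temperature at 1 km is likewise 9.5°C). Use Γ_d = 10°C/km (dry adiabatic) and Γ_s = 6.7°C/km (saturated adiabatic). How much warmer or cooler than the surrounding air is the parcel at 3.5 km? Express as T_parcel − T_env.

Parcel:
  Dry to 1500 m: -10 × 0.5 km = -5°C, so T = 4.5°C.
  Saturated to 3500 m: -6.7 × 2 km = -13.4°C, so T = -8.9°C.
Environment:
  Environment to 3500 m: -4.4 × 2.5 km = -11°C, so T = -1.5°C.
T_parcel − T_env = -8.9 − (-1.5) = -7.4°C

-7.4°C (parcel cooler than environment)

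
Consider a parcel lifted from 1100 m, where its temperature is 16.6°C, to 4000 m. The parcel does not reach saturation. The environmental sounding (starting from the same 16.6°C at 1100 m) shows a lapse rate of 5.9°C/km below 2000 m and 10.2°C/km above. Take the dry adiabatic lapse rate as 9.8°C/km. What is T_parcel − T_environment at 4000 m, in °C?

-2.71°C (parcel cooler than environment)

Parcel:
  Dry to 4000 m: -9.8 × 2.9 km = -28.42°C, so T = -11.82°C.
Environment:
  Environment, lower layer to 2000 m: -5.9 × 0.9 km = -5.31°C, so T = 11.29°C.
  Environment, upper layer to 4000 m: -10.2 × 2 km = -20.4°C, so T = -9.11°C.
T_parcel − T_env = -11.82 − (-9.11) = -2.71°C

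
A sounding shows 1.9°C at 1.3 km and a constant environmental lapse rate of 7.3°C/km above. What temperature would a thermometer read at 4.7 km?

-22.92°C

1300 → 4700 m (environmental, 7.3°C/km): ΔT = -7.3 × 3.4 = -24.82°C → T = -22.92°C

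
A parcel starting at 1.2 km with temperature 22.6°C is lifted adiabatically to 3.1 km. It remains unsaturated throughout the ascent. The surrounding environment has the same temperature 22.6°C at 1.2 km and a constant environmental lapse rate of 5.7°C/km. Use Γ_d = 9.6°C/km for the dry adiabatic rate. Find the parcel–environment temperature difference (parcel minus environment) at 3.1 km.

-7.41°C (parcel cooler than environment)

Parcel:
  1200 → 3100 m (dry, 9.6°C/km): ΔT = -9.6 × 1.9 = -18.24°C → T = 4.36°C
Environment:
  1200 → 3100 m (environment, 5.7°C/km): ΔT = -5.7 × 1.9 = -10.83°C → T = 11.77°C
T_parcel − T_env = 4.36 − 11.77 = -7.41°C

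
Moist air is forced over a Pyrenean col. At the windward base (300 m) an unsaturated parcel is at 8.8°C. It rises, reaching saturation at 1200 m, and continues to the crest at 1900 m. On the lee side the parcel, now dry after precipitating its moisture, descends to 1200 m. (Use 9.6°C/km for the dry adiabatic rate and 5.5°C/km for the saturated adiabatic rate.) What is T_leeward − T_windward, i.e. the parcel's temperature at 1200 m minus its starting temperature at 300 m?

-5.77°C

From 300 m to 1200 m (dry): cools by 9.6 × 0.9 = 8.64°C, giving 0.16°C.
From 1200 m to 1900 m (saturated): cools by 5.5 × 0.7 = 3.85°C, giving -3.69°C.
From 1900 m to 1200 m (dry descent): warms by 9.6 × 0.7 = 6.72°C, giving 3.03°C.
Net change vs windward start: 3.03 − 8.8 = -5.77°C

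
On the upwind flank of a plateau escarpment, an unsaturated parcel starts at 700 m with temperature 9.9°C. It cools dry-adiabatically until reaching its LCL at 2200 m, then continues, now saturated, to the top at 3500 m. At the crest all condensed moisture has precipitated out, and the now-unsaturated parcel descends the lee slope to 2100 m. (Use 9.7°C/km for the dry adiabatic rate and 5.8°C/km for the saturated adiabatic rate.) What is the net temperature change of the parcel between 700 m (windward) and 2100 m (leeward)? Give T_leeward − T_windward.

From 700 m to 2200 m (dry): cools by 9.7 × 1.5 = 14.55°C, giving -4.65°C.
From 2200 m to 3500 m (saturated): cools by 5.8 × 1.3 = 7.54°C, giving -12.19°C.
From 3500 m to 2100 m (dry descent): warms by 9.7 × 1.4 = 13.58°C, giving 1.39°C.
Net change vs windward start: 1.39 − 9.9 = -8.51°C

-8.51°C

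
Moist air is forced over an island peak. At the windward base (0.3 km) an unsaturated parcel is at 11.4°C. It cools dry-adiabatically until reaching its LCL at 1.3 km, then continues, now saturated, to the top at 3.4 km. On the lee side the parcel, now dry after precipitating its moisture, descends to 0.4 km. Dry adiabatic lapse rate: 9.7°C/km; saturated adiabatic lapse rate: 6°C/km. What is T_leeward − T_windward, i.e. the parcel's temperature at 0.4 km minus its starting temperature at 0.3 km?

Dry to 1300 m: -9.7 × 1 km = -9.7°C, so T = 1.7°C.
Saturated to 3400 m: -6 × 2.1 km = -12.6°C, so T = -10.9°C.
Dry descent to 400 m: +9.7 × 3 km = +29.1°C, so T = 18.2°C.
Net change vs windward start: 18.2 − 11.4 = +6.8°C

+6.8°C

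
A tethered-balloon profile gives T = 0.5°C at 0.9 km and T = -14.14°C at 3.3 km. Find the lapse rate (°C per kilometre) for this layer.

6.1°C/km

Γ = −ΔT/Δz = (0.5 − (-14.14)) / (3300 − 900) m
  = 14.64°C / 2.4 km = 6.1°C/km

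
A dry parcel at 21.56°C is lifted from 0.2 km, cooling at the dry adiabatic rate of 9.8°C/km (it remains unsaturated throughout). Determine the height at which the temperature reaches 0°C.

2.4 km

Height above start = (21.56 − 0) / 9.8 = 2.2 km
Altitude = 200 m + 2200 m = 2400 m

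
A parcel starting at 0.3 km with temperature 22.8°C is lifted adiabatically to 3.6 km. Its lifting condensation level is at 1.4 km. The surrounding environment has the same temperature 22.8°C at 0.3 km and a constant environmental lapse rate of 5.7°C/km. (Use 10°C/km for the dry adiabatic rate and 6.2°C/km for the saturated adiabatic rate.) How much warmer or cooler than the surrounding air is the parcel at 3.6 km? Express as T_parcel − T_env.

-5.83°C (parcel cooler than environment)

Parcel:
  Dry to 1400 m: -10 × 1.1 km = -11°C, so T = 11.8°C.
  Saturated to 3600 m: -6.2 × 2.2 km = -13.64°C, so T = -1.84°C.
Environment:
  Environment to 3600 m: -5.7 × 3.3 km = -18.81°C, so T = 3.99°C.
T_parcel − T_env = -1.84 − 3.99 = -5.83°C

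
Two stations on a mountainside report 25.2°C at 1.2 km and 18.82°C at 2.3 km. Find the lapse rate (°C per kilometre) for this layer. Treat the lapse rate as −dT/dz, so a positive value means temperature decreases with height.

5.8°C/km

Γ = −ΔT/Δz = (25.2 − 18.82) / (2300 − 1200) m
  = 6.38°C / 1.1 km = 5.8°C/km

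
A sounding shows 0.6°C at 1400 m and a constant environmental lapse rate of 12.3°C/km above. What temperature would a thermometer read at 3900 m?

-30.15°C

1400 → 3900 m (environmental, 12.3°C/km): ΔT = -12.3 × 2.5 = -30.75°C → T = -30.15°C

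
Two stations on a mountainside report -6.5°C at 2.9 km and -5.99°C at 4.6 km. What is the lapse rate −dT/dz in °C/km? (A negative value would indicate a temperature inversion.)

-0.3°C/km

Γ = −ΔT/Δz = (-6.5 − (-5.99)) / (4600 − 2900) m
  = -0.51°C / 1.7 km = -0.3°C/km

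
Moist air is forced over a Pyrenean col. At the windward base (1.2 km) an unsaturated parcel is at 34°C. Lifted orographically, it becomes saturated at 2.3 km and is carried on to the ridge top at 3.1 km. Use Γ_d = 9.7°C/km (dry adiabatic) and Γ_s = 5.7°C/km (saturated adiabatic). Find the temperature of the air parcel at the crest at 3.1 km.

18.77°C

1200 → 2300 m (dry, 9.7°C/km): ΔT = -9.7 × 1.1 = -10.67°C → T = 23.33°C
2300 → 3100 m (saturated, 5.7°C/km): ΔT = -5.7 × 0.8 = -4.56°C → T = 18.77°C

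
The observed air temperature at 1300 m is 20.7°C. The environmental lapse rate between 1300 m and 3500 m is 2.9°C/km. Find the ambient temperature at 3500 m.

14.32°C

From 1300 m to 3500 m (environmental): cools by 2.9 × 2.2 = 6.38°C, giving 14.32°C.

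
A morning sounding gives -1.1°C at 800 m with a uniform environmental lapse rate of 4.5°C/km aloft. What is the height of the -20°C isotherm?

5000 m

Height above start = (-1.1 − (-20)) / 4.5 = 4.2 km
Altitude = 800 m + 4200 m = 5000 m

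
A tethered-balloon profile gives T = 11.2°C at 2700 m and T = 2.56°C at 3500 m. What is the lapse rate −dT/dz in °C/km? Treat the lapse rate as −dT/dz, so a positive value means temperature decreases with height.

10.8°C/km

Γ = −ΔT/Δz = (11.2 − 2.56) / (3500 − 2700) m
  = 8.64°C / 0.8 km = 10.8°C/km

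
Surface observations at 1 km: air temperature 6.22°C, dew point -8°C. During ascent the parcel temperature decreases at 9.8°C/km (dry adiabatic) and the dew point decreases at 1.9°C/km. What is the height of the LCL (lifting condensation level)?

2.8 km

T and T_d converge at 9.8 − 1.9 = 7.9°C per km
Height above start = (6.22 − (-8)) / 7.9 = 1.8 km
LCL altitude = 1000 m + 1800 m = 2800 m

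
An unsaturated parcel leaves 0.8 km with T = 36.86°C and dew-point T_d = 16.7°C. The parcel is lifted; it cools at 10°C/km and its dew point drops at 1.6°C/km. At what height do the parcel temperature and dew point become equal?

3.2 km

T and T_d converge at 10 − 1.6 = 8.4°C per km
Height above start = (36.86 − 16.7) / 8.4 = 2.4 km
LCL altitude = 800 m + 2400 m = 3200 m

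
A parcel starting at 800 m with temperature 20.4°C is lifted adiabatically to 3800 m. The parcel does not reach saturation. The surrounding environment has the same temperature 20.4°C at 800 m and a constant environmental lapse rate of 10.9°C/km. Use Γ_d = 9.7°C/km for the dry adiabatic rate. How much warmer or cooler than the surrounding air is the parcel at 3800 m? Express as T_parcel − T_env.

+3.6°C (parcel warmer than environment)

Parcel:
  800 → 3800 m (dry, 9.7°C/km): ΔT = -9.7 × 3 = -29.1°C → T = -8.7°C
Environment:
  800 → 3800 m (environment, 10.9°C/km): ΔT = -10.9 × 3 = -32.7°C → T = -12.3°C
T_parcel − T_env = -8.7 − (-12.3) = +3.6°C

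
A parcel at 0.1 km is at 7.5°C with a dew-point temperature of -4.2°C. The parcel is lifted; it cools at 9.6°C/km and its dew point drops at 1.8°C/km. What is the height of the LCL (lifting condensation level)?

T and T_d converge at 9.6 − 1.8 = 7.8°C per km
Height above start = (7.5 − (-4.2)) / 7.8 = 1.5 km
LCL altitude = 100 m + 1500 m = 1600 m

1.6 km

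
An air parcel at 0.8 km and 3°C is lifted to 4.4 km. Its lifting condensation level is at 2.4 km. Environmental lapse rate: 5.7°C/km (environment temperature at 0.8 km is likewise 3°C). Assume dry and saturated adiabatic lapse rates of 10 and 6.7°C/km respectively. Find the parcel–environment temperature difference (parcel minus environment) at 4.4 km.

-8.88°C (parcel cooler than environment)

Parcel:
  From 800 m to 2400 m (dry): cools by 10 × 1.6 = 16°C, giving -13°C.
  From 2400 m to 4400 m (saturated): cools by 6.7 × 2 = 13.4°C, giving -26.4°C.
Environment:
  From 800 m to 4400 m (environment): cools by 5.7 × 3.6 = 20.52°C, giving -17.52°C.
T_parcel − T_env = -26.4 − (-17.52) = -8.88°C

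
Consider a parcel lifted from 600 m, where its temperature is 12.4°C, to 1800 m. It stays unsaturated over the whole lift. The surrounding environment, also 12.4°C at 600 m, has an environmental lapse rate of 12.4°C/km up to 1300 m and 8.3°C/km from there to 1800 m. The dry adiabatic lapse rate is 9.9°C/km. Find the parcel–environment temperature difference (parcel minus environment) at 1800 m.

+0.95°C (parcel warmer than environment)

Parcel:
  600 → 1800 m (dry, 9.9°C/km): ΔT = -9.9 × 1.2 = -11.88°C → T = 0.52°C
Environment:
  600 → 1300 m (environment, lower layer, 12.4°C/km): ΔT = -12.4 × 0.7 = -8.68°C → T = 3.72°C
  1300 → 1800 m (environment, upper layer, 8.3°C/km): ΔT = -8.3 × 0.5 = -4.15°C → T = -0.43°C
T_parcel − T_env = 0.52 − (-0.43) = +0.95°C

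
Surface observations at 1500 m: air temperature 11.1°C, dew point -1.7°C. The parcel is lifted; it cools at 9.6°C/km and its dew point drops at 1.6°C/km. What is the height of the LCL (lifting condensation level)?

T and T_d converge at 9.6 − 1.6 = 8°C per km
Height above start = (11.1 − (-1.7)) / 8 = 1.6 km
LCL altitude = 1500 m + 1600 m = 3100 m

3100 m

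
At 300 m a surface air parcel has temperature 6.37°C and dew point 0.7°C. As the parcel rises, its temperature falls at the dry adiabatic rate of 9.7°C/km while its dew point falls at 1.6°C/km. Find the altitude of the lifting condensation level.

T and T_d converge at 9.7 − 1.6 = 8.1°C per km
Height above start = (6.37 − 0.7) / 8.1 = 0.7 km
LCL altitude = 300 m + 700 m = 1000 m

1000 m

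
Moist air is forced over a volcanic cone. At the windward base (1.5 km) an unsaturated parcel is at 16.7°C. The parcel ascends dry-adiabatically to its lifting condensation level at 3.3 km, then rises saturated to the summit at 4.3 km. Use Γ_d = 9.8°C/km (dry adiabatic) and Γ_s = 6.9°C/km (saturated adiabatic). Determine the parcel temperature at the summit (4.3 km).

From 1500 m to 3300 m (dry): cools by 9.8 × 1.8 = 17.64°C, giving -0.94°C.
From 3300 m to 4300 m (saturated): cools by 6.9 × 1 = 6.9°C, giving -7.84°C.

-7.84°C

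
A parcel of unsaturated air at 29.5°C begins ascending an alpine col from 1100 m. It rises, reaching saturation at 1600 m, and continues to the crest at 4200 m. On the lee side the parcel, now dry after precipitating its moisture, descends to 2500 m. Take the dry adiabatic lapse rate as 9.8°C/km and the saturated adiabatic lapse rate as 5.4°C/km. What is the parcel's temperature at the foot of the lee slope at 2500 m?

27.22°C

1100 → 1600 m (dry, 9.8°C/km): ΔT = -9.8 × 0.5 = -4.9°C → T = 24.6°C
1600 → 4200 m (saturated, 5.4°C/km): ΔT = -5.4 × 2.6 = -14.04°C → T = 10.56°C
4200 → 2500 m (dry descent, 9.8°C/km): ΔT = +9.8 × 1.7 = +16.66°C → T = 27.22°C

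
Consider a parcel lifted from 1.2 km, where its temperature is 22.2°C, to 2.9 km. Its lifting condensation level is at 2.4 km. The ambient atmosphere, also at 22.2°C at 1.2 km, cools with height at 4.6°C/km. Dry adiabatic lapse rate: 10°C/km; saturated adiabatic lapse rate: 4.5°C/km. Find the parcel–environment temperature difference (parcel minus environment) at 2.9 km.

Parcel:
  1200 → 2400 m (dry, 10°C/km): ΔT = -10 × 1.2 = -12°C → T = 10.2°C
  2400 → 2900 m (saturated, 4.5°C/km): ΔT = -4.5 × 0.5 = -2.25°C → T = 7.95°C
Environment:
  1200 → 2900 m (environment, 4.6°C/km): ΔT = -4.6 × 1.7 = -7.82°C → T = 14.38°C
T_parcel − T_env = 7.95 − 14.38 = -6.43°C

-6.43°C (parcel cooler than environment)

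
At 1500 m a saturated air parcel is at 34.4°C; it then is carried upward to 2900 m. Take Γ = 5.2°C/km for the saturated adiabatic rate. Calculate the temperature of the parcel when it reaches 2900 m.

From 1500 m to 2900 m (saturated adiabatic): cools by 5.2 × 1.4 = 7.28°C, giving 27.12°C.

27.12°C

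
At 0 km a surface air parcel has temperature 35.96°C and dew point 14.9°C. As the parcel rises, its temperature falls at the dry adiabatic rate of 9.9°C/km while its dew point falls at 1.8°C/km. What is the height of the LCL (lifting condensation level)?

2.6 km

T and T_d converge at 9.9 − 1.8 = 8.1°C per km
Height above start = (35.96 − 14.9) / 8.1 = 2.6 km
LCL altitude = 0 m + 2600 m = 2600 m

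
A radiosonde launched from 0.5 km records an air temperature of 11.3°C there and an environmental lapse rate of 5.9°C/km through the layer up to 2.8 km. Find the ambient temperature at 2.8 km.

From 500 m to 2800 m (environmental): cools by 5.9 × 2.3 = 13.57°C, giving -2.27°C.

-2.27°C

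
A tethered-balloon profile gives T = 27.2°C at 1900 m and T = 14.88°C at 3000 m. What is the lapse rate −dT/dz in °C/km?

11.2°C/km

Γ = −ΔT/Δz = (27.2 − 14.88) / (3000 − 1900) m
  = 12.32°C / 1.1 km = 11.2°C/km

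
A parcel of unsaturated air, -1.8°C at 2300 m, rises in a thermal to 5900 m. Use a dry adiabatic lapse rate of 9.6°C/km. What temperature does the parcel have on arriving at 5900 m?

2300–5900 m, dry adiabatic: Δz = 3.6 km ⇒ ΔT = -34.56°C; T = -36.36°C

-36.36°C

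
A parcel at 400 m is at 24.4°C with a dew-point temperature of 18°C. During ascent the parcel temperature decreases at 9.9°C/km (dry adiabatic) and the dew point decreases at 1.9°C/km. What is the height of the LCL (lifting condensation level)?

T and T_d converge at 9.9 − 1.9 = 8°C per km
Height above start = (24.4 − 18) / 8 = 0.8 km
LCL altitude = 400 m + 800 m = 1200 m

1200 m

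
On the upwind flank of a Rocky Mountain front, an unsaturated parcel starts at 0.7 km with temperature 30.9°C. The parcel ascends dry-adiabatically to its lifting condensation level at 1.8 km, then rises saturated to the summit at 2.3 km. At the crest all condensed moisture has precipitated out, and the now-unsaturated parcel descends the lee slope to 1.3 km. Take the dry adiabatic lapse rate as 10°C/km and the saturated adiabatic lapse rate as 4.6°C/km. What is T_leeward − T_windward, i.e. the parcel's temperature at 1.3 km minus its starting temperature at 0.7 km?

-3.3°C

From 700 m to 1800 m (dry): cools by 10 × 1.1 = 11°C, giving 19.9°C.
From 1800 m to 2300 m (saturated): cools by 4.6 × 0.5 = 2.3°C, giving 17.6°C.
From 2300 m to 1300 m (dry descent): warms by 10 × 1 = 10°C, giving 27.6°C.
Net change vs windward start: 27.6 − 30.9 = -3.3°C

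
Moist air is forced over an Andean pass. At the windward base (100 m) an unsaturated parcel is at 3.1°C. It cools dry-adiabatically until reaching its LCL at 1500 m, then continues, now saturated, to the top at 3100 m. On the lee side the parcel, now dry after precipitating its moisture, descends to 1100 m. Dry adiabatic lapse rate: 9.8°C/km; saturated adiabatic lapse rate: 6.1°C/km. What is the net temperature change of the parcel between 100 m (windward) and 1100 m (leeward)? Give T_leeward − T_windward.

-3.88°C

100–1500 m, dry: Δz = 1.4 km ⇒ ΔT = -13.72°C; T = -10.62°C
1500–3100 m, saturated: Δz = 1.6 km ⇒ ΔT = -9.76°C; T = -20.38°C
3100–1100 m, dry descent: Δz = 2 km ⇒ ΔT = +19.6°C; T = -0.78°C
Net change vs windward start: -0.78 − 3.1 = -3.88°C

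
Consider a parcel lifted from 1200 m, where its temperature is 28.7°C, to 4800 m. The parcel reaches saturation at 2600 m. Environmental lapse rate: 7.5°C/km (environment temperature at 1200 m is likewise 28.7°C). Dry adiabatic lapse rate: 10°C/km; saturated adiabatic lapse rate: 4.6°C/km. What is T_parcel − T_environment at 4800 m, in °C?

+2.88°C (parcel warmer than environment)

Parcel:
  1200 → 2600 m (dry, 10°C/km): ΔT = -10 × 1.4 = -14°C → T = 14.7°C
  2600 → 4800 m (saturated, 4.6°C/km): ΔT = -4.6 × 2.2 = -10.12°C → T = 4.58°C
Environment:
  1200 → 4800 m (environment, 7.5°C/km): ΔT = -7.5 × 3.6 = -27°C → T = 1.7°C
T_parcel − T_env = 4.58 − 1.7 = +2.88°C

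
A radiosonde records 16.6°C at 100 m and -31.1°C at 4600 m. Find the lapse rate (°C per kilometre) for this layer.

10.6°C/km

Γ = −ΔT/Δz = (16.6 − (-31.1)) / (4600 − 100) m
  = 47.7°C / 4.5 km = 10.6°C/km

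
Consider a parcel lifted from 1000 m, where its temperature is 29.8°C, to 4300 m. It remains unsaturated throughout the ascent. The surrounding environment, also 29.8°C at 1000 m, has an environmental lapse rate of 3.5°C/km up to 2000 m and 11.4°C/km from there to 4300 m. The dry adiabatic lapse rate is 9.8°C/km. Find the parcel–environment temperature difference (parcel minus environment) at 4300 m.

-2.62°C (parcel cooler than environment)

Parcel:
  From 1000 m to 4300 m (dry): cools by 9.8 × 3.3 = 32.34°C, giving -2.54°C.
Environment:
  From 1000 m to 2000 m (environment, lower layer): cools by 3.5 × 1 = 3.5°C, giving 26.3°C.
  From 2000 m to 4300 m (environment, upper layer): cools by 11.4 × 2.3 = 26.22°C, giving 0.08°C.
T_parcel − T_env = -2.54 − 0.08 = -2.62°C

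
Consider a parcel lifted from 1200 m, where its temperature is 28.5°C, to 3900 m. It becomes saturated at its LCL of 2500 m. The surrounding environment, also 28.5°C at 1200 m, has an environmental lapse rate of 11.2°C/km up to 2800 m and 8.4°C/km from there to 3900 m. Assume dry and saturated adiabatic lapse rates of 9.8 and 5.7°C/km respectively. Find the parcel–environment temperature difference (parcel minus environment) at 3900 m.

+6.44°C (parcel warmer than environment)

Parcel:
  1200–2500 m, dry: Δz = 1.3 km ⇒ ΔT = -12.74°C; T = 15.76°C
  2500–3900 m, saturated: Δz = 1.4 km ⇒ ΔT = -7.98°C; T = 7.78°C
Environment:
  1200–2800 m, environment, lower layer: Δz = 1.6 km ⇒ ΔT = -17.92°C; T = 10.58°C
  2800–3900 m, environment, upper layer: Δz = 1.1 km ⇒ ΔT = -9.24°C; T = 1.34°C
T_parcel − T_env = 7.78 − 1.34 = +6.44°C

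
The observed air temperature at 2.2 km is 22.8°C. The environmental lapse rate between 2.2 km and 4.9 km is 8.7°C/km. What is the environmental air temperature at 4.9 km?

Environmental to 4900 m: -8.7 × 2.7 km = -23.49°C, so T = -0.69°C.

-0.69°C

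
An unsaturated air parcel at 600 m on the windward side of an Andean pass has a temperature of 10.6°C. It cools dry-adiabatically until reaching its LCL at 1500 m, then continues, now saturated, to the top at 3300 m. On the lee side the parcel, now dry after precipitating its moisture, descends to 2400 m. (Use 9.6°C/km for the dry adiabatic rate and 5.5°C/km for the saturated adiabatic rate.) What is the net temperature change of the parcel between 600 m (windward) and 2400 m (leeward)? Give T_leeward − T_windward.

-9.9°C

600 → 1500 m (dry, 9.6°C/km): ΔT = -9.6 × 0.9 = -8.64°C → T = 1.96°C
1500 → 3300 m (saturated, 5.5°C/km): ΔT = -5.5 × 1.8 = -9.9°C → T = -7.94°C
3300 → 2400 m (dry descent, 9.6°C/km): ΔT = +9.6 × 0.9 = +8.64°C → T = 0.7°C
Net change vs windward start: 0.7 − 10.6 = -9.9°C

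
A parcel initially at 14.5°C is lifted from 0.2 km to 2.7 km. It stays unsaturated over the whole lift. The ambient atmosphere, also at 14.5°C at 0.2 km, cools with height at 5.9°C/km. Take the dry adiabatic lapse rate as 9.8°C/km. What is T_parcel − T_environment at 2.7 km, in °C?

-9.75°C (parcel cooler than environment)

Parcel:
  Dry to 2700 m: -9.8 × 2.5 km = -24.5°C, so T = -10°C.
Environment:
  Environment to 2700 m: -5.9 × 2.5 km = -14.75°C, so T = -0.25°C.
T_parcel − T_env = -10 − (-0.25) = -9.75°C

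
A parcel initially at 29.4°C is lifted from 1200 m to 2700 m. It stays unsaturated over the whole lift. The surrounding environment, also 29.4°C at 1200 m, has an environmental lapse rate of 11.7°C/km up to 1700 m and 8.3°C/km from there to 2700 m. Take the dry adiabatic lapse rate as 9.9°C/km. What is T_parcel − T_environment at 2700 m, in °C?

-0.7°C (parcel cooler than environment)

Parcel:
  1200–2700 m, dry: Δz = 1.5 km ⇒ ΔT = -14.85°C; T = 14.55°C
Environment:
  1200–1700 m, environment, lower layer: Δz = 0.5 km ⇒ ΔT = -5.85°C; T = 23.55°C
  1700–2700 m, environment, upper layer: Δz = 1 km ⇒ ΔT = -8.3°C; T = 15.25°C
T_parcel − T_env = 14.55 − 15.25 = -0.7°C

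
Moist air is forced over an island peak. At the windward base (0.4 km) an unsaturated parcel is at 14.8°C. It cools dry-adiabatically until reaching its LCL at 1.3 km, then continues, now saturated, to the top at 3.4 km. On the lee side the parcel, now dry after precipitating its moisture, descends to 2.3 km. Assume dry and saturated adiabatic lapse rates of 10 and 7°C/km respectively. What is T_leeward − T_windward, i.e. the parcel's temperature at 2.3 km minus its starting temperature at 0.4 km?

From 400 m to 1300 m (dry): cools by 10 × 0.9 = 9°C, giving 5.8°C.
From 1300 m to 3400 m (saturated): cools by 7 × 2.1 = 14.7°C, giving -8.9°C.
From 3400 m to 2300 m (dry descent): warms by 10 × 1.1 = 11°C, giving 2.1°C.
Net change vs windward start: 2.1 − 14.8 = -12.7°C

-12.7°C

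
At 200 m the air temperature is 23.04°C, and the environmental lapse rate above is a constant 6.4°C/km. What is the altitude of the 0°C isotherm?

Height above start = (23.04 − 0) / 6.4 = 3.6 km
Altitude = 200 m + 3600 m = 3800 m

3800 m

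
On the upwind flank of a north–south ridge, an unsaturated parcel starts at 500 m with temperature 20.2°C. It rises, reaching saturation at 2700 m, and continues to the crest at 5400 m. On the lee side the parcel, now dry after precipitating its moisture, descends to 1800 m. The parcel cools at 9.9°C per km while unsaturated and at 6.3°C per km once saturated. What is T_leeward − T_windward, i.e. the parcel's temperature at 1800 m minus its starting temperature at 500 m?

-3.15°C

500 → 2700 m (dry, 9.9°C/km): ΔT = -9.9 × 2.2 = -21.78°C → T = -1.58°C
2700 → 5400 m (saturated, 6.3°C/km): ΔT = -6.3 × 2.7 = -17.01°C → T = -18.59°C
5400 → 1800 m (dry descent, 9.9°C/km): ΔT = +9.9 × 3.6 = +35.64°C → T = 17.05°C
Net change vs windward start: 17.05 − 20.2 = -3.15°C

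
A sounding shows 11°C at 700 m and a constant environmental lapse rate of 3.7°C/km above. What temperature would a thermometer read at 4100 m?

-1.58°C

700 → 4100 m (environmental, 3.7°C/km): ΔT = -3.7 × 3.4 = -12.58°C → T = -1.58°C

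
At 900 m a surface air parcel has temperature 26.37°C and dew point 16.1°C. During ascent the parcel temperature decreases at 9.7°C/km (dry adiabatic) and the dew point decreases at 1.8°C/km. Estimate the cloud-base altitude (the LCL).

T and T_d converge at 9.7 − 1.8 = 7.9°C per km
Height above start = (26.37 − 16.1) / 7.9 = 1.3 km
LCL altitude = 900 m + 1300 m = 2200 m

2200 m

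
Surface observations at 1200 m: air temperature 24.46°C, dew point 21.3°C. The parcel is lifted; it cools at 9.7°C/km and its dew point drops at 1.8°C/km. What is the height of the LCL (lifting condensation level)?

1600 m

T and T_d converge at 9.7 − 1.8 = 7.9°C per km
Height above start = (24.46 − 21.3) / 7.9 = 0.4 km
LCL altitude = 1200 m + 400 m = 1600 m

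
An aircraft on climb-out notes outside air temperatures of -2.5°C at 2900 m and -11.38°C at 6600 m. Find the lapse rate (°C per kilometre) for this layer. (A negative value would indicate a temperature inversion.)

Γ = −ΔT/Δz = (-2.5 − (-11.38)) / (6600 − 2900) m
  = 8.88°C / 3.7 km = 2.4°C/km

2.4°C/km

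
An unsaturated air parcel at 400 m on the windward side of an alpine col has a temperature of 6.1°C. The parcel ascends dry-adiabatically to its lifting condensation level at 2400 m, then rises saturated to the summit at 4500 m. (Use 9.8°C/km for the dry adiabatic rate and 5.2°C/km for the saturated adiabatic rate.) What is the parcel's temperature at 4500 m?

400–2400 m, dry: Δz = 2 km ⇒ ΔT = -19.6°C; T = -13.5°C
2400–4500 m, saturated: Δz = 2.1 km ⇒ ΔT = -10.92°C; T = -24.42°C

-24.42°C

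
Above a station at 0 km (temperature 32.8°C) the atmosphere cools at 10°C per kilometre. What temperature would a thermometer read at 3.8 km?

Environmental to 3800 m: -10 × 3.8 km = -38°C, so T = -5.2°C.

-5.2°C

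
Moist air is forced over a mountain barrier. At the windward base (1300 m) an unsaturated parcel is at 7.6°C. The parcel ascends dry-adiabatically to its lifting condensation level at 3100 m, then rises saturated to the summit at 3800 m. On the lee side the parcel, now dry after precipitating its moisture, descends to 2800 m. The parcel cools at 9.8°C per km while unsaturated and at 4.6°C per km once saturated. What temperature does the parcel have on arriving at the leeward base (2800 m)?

-3.46°C

Dry to 3100 m: -9.8 × 1.8 km = -17.64°C, so T = -10.04°C.
Saturated to 3800 m: -4.6 × 0.7 km = -3.22°C, so T = -13.26°C.
Dry descent to 2800 m: +9.8 × 1 km = +9.8°C, so T = -3.46°C.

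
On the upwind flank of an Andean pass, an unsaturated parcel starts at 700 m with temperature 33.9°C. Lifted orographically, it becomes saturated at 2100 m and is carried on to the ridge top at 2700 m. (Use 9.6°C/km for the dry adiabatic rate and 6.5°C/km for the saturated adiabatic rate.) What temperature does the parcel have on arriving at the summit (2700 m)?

700 → 2100 m (dry, 9.6°C/km): ΔT = -9.6 × 1.4 = -13.44°C → T = 20.46°C
2100 → 2700 m (saturated, 6.5°C/km): ΔT = -6.5 × 0.6 = -3.9°C → T = 16.56°C

16.56°C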